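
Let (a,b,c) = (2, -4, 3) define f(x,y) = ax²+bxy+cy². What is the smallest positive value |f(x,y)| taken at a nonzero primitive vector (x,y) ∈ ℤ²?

translate: b→0 (≡-4 mod 4), so (2,-4,3)→(2,0,1)
flip: (2,0,1)→(1,0,2)
reduced (well bottom): (1,0,2) with a≤c, −a<b≤a
well minimum = a = 1

1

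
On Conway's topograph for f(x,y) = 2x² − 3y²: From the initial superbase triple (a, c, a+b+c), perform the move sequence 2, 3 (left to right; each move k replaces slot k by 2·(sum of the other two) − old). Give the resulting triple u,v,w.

start (2,-3,-1) = (f(1,0),f(0,1),f(1,1))
replace slot 2: 2·(2+(-1)) − (-3) = 5 → (2,5,-1)
replace slot 3: 2·(2+5) − (-1) = 15 → (2,5,15)

2,5,15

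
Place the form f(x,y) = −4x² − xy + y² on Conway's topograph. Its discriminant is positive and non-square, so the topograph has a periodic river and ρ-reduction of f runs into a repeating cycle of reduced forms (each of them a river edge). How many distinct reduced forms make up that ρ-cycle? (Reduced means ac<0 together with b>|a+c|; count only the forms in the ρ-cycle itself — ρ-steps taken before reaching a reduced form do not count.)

D = 17, ⌊√D⌋ = 4
descent: ρ → (1,3,-2)  [lands on river]
river: ρ → (-2,1,2)
river: ρ → (2,3,-1)
river: ρ → (-1,3,2)
river: ρ → (2,1,-2)
river: ρ → (-2,3,1)
ρ-cycle length = 6 (tail of 1 descent step not counted)

6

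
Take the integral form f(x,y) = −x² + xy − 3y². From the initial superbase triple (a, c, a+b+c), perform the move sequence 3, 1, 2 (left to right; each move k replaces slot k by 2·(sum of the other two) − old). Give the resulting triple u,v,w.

start (-1,-3,-3) = (f(1,0),f(0,1),f(1,1))
replace slot 3: 2·((-1)+(-3)) − (-3) = -5 → (-1,-3,-5)
replace slot 1: 2·((-3)+(-5)) − (-1) = -15 → (-15,-3,-5)
replace slot 2: 2·((-15)+(-5)) − (-3) = -37 → (-15,-37,-5)

-15,-37,-5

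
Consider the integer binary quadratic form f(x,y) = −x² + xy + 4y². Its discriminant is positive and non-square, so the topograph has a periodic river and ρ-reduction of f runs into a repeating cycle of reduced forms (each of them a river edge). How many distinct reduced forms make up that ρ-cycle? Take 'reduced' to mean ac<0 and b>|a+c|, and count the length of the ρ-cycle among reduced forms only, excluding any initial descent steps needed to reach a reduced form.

D = 17, ⌊√D⌋ = 4
descent: ρ → (4,-1,-1)
descent: ρ → (-1,3,2)  [lands on river]
river: ρ → (2,1,-2)
river: ρ → (-2,3,1)
river: ρ → (1,3,-2)
river: ρ → (-2,1,2)
river: ρ → (2,3,-1)
ρ-cycle length = 6 (tail of 2 descent steps not counted)

6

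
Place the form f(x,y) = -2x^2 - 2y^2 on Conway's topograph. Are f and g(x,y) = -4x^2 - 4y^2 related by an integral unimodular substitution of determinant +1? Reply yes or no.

D₁ = -16, D₂ = -64
discriminants differ ⇒ not SL₂(ℤ)-equivalent

no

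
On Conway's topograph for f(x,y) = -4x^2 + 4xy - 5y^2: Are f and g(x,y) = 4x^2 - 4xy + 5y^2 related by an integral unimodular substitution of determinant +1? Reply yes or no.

D₁ = -64, D₂ = -64
f is negative-definite; reduce −f:
−f: translate: b→4 (≡-4 mod 8), so (4,-4,5)→(4,4,5)
−f: reduced (well bottom): (4,4,5) with a≤c, −a<b≤a
flip sign back: reduced form of f is (-4,-4,-5)
g: translate: b→4 (≡-4 mod 8), so (4,-4,5)→(4,4,5)
g: reduced (well bottom): (4,4,5) with a≤c, −a<b≤a
reduced forms (-4, -4, -5) vs (4, 4, 5) ⇒ inequivalent

no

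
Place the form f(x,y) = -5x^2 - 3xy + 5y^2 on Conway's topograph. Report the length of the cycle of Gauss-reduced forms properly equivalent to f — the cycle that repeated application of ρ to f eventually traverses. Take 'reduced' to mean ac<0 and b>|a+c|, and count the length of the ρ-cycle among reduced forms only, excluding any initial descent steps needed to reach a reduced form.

D = 109, ⌊√D⌋ = 10
descent: ρ → (5,3,-5)  [lands on river]
river: ρ → (-5,7,3)
river: ρ → (3,5,-7)
river: ρ → (-7,9,1)
river: ρ → (1,9,-7)
river: ρ → (-7,5,3)
river: ρ → (3,7,-5)
river: ρ → (-5,3,5)
river: ρ → (5,7,-3)
river: ρ → (-3,5,7)
river: ρ → (7,9,-1)
river: ρ → (-1,9,7)
river: ρ → (7,5,-3)
river: ρ → (-3,7,5)
ρ-cycle length = 14 (tail of 1 descent step not counted)

14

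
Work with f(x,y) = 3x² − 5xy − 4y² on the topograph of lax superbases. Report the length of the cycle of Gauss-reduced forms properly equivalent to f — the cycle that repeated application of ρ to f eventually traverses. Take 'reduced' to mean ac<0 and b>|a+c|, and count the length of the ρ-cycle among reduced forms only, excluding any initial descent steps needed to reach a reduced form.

D = 73, ⌊√D⌋ = 8
descent: ρ → (-4,5,3)  [lands on river]
river: ρ → (3,7,-2)
river: ρ → (-2,5,6)
river: ρ → (6,7,-1)
river: ρ → (-1,7,6)
river: ρ → (6,5,-2)
river: ρ → (-2,7,3)
river: ρ → (3,5,-4)
river: ρ → (-4,3,4)
river: ρ → (4,5,-3)
river: ρ → (-3,7,2)
river: ρ → (2,5,-6)
river: ρ → (-6,7,1)
river: ρ → (1,7,-6)
river: ρ → (-6,5,2)
river: ρ → (2,7,-3)
river: ρ → (-3,5,4)
river: ρ → (4,3,-4)
ρ-cycle length = 18 (tail of 1 descent step not counted)

18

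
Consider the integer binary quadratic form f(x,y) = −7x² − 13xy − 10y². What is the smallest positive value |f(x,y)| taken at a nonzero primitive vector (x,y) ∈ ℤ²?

translate: b→-1 (≡13 mod 14), so (7,13,10)→(7,-1,4)
flip: (7,-1,4)→(4,1,7)
reduced (well bottom): (4,1,7) with a≤c, −a<b≤a
well minimum |f| = |-4| = 4 (negative-definite)

4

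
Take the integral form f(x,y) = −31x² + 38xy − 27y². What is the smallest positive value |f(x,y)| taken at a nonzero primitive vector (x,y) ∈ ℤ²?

translate: b→24 (≡-38 mod 62), so (31,-38,27)→(31,24,20)
flip: (31,24,20)→(20,-24,31)
translate: b→16 (≡-24 mod 40), so (20,-24,31)→(20,16,27)
reduced (well bottom): (20,16,27) with a≤c, −a<b≤a
well minimum |f| = |-20| = 20 (negative-definite)

20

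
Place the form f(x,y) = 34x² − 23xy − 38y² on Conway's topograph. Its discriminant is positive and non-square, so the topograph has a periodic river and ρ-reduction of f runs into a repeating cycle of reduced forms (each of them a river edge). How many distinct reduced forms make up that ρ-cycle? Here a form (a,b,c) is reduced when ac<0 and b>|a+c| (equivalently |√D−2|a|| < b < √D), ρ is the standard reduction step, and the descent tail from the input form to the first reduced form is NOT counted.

D = 5697, ⌊√D⌋ = 75
descent: ρ → (-38,23,34)  [lands on river]
river: ρ → (34,45,-27)
river: ρ → (-27,63,16)
river: ρ → (16,65,-23)
river: ρ → (-23,73,4)
river: ρ → (4,71,-41)
river: ρ → (-41,11,34)
river: ρ → (34,57,-18)
river: ρ → (-18,51,43)
river: ρ → (43,35,-26)
river: ρ → (-26,69,9)
river: ρ → (9,75,-2)
river: ρ → (-2,73,46)
river: ρ → (46,19,-29)
river: ρ → (-29,39,36)
river: ρ → (36,33,-32)
river: ρ → (-32,31,37)
river: ρ → (37,43,-26)
river: ρ → (-26,61,19)
river: ρ → (19,53,-38)
ρ-cycle length = 20 (tail of 1 descent step not counted)

20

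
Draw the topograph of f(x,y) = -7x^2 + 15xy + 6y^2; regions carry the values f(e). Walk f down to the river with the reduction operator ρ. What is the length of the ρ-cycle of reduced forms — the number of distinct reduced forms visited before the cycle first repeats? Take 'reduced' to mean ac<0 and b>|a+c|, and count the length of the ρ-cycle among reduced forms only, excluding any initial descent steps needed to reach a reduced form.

D = 393, ⌊√D⌋ = 19
river: ρ → (6,9,-13)
river: ρ → (-13,17,2)
river: ρ → (2,19,-4)
river: ρ → (-4,13,14)
river: ρ → (14,15,-3)
river: ρ → (-3,15,14)
river: ρ → (14,13,-4)
river: ρ → (-4,19,2)
river: ρ → (2,17,-13)
river: ρ → (-13,9,6)
river: ρ → (6,15,-7)
river: ρ → (-7,13,8)
river: ρ → (8,19,-1)
river: ρ → (-1,19,8)
river: ρ → (8,13,-7)
river: ρ → (-7,15,6)
ρ-cycle length = 16 (tail of 0 descent steps not counted)

16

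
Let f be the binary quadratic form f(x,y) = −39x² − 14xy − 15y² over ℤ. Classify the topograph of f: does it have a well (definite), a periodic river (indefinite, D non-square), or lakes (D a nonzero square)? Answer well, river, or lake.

D = b²−4ac = (-14)² − 4·(-39)·(-15) = -2144
D < 0 ⇒ definite ⇒ every region one sign ⇒ single well

well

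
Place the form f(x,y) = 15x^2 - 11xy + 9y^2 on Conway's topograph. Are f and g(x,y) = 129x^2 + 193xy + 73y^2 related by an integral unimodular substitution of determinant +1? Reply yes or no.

D₁ = -419, D₂ = -419
f: flip: (15,-11,9)→(9,11,15)
f: translate: b→-7 (≡11 mod 18), so (9,11,15)→(9,-7,13)
f: reduced (well bottom): (9,-7,13) with a≤c, −a<b≤a
g: translate: b→-65 (≡193 mod 258), so (129,193,73)→(129,-65,9)
g: flip: (129,-65,9)→(9,65,129)
g: translate: b→-7 (≡65 mod 18), so (9,65,129)→(9,-7,13)
g: reduced (well bottom): (9,-7,13) with a≤c, −a<b≤a
reduced forms (9, -7, 13) vs (9, -7, 13) ⇒ equivalent

yes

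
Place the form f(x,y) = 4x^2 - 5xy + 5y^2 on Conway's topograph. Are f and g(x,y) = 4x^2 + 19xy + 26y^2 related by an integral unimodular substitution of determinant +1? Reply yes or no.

D₁ = -55, D₂ = -55
f: translate: b→3 (≡-5 mod 8), so (4,-5,5)→(4,3,4)
f: reduced (well bottom): (4,3,4) with a≤c, −a<b≤a
g: translate: b→3 (≡19 mod 8), so (4,19,26)→(4,3,4)
g: reduced (well bottom): (4,3,4) with a≤c, −a<b≤a
reduced forms (4, 3, 4) vs (4, 3, 4) ⇒ equivalent

yes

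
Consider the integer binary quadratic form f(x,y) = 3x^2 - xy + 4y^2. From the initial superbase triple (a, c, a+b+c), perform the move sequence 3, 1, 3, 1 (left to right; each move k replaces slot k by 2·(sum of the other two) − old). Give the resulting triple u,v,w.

start (3,4,6) = (f(1,0),f(0,1),f(1,1))
replace slot 3: 2·(3+4) − 6 = 8 → (3,4,8)
replace slot 1: 2·(4+8) − 3 = 21 → (21,4,8)
replace slot 3: 2·(21+4) − 8 = 42 → (21,4,42)
replace slot 1: 2·(4+42) − 21 = 71 → (71,4,42)

71,4,42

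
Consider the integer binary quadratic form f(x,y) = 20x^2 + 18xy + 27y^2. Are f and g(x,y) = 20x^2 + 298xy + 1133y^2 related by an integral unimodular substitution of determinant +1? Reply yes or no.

D₁ = -1836, D₂ = -1836
f: reduced (well bottom): (20,18,27) with a≤c, −a<b≤a
g: translate: b→18 (≡298 mod 40), so (20,298,1133)→(20,18,27)
g: reduced (well bottom): (20,18,27) with a≤c, −a<b≤a
reduced forms (20, 18, 27) vs (20, 18, 27) ⇒ equivalent

yes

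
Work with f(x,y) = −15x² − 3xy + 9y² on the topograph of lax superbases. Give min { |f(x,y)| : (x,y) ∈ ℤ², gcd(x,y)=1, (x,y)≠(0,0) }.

descent: ρ → (9,21,-3)  [lands on river]
river: ρ → (-3,21,9)
river: ρ → (9,15,-9)
river: ρ → (-9,21,3)
river: ρ → (3,21,-9)
river: ρ → (-9,15,9)
closes: descent 1, river 6
min |a| on river = 3

3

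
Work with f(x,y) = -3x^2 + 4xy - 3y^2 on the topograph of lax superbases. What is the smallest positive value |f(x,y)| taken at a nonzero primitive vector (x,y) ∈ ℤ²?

translate: b→2 (≡-4 mod 6), so (3,-4,3)→(3,2,2)
flip: (3,2,2)→(2,-2,3)
translate: b→2 (≡-2 mod 4), so (2,-2,3)→(2,2,3)
reduced (well bottom): (2,2,3) with a≤c, −a<b≤a
well minimum |f| = |-2| = 2 (negative-definite)

2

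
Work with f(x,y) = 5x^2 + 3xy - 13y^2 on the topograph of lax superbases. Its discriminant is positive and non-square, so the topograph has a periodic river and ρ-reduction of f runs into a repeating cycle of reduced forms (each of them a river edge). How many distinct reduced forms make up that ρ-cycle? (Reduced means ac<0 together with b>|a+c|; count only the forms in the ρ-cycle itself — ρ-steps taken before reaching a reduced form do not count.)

D = 269, ⌊√D⌋ = 16
descent: ρ → (-13,-3,5)
descent: ρ → (5,13,-5)  [lands on river]
river: ρ → (-5,7,11)
river: ρ → (11,15,-1)
river: ρ → (-1,15,11)
river: ρ → (11,7,-5)
river: ρ → (-5,13,5)
river: ρ → (5,7,-11)
river: ρ → (-11,15,1)
river: ρ → (1,15,-11)
river: ρ → (-11,7,5)
ρ-cycle length = 10 (tail of 2 descent steps not counted)

10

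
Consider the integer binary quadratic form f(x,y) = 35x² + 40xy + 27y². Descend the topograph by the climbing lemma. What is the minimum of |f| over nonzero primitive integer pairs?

translate: b→-30 (≡40 mod 70), so (35,40,27)→(35,-30,22)
flip: (35,-30,22)→(22,30,35)
translate: b→-14 (≡30 mod 44), so (22,30,35)→(22,-14,27)
reduced (well bottom): (22,-14,27) with a≤c, −a<b≤a
well minimum = a = 22

22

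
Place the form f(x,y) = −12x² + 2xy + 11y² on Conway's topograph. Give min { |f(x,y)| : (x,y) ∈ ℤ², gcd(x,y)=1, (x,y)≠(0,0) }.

river: ρ → (11,20,-3)
river: ρ → (-3,22,4)
river: ρ → (4,18,-13)
river: ρ → (-13,8,9)
river: ρ → (9,10,-12)
river: ρ → (-12,14,7)
river: ρ → (7,14,-12)
river: ρ → (-12,10,9)
river: ρ → (9,8,-13)
river: ρ → (-13,18,4)
river: ρ → (4,22,-3)
river: ρ → (-3,20,11)
river: ρ → (11,2,-12)
river: ρ → (-12,22,1)
river: ρ → (1,22,-12)
river: ρ → (-12,2,11)
closes: descent 0, river 16
min |a| on river = 1

1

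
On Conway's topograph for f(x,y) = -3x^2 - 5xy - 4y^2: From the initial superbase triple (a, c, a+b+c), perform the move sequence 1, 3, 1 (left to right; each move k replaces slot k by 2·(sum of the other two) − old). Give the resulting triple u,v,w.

start (-3,-4,-12) = (f(1,0),f(0,1),f(1,1))
replace slot 1: 2·((-4)+(-12)) − (-3) = -29 → (-29,-4,-12)
replace slot 3: 2·((-29)+(-4)) − (-12) = -54 → (-29,-4,-54)
replace slot 1: 2·((-4)+(-54)) − (-29) = -87 → (-87,-4,-54)

-87,-4,-54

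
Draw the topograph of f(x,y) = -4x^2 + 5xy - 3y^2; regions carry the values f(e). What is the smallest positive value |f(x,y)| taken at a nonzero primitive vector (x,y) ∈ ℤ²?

translate: b→3 (≡-5 mod 8), so (4,-5,3)→(4,3,2)
flip: (4,3,2)→(2,-3,4)
translate: b→1 (≡-3 mod 4), so (2,-3,4)→(2,1,3)
reduced (well bottom): (2,1,3) with a≤c, −a<b≤a
well minimum |f| = |-2| = 2 (negative-definite)

2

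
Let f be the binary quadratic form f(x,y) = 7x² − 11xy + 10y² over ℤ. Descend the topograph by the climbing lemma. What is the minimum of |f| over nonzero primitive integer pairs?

translate: b→3 (≡-11 mod 14), so (7,-11,10)→(7,3,6)
flip: (7,3,6)→(6,-3,7)
reduced (well bottom): (6,-3,7) with a≤c, −a<b≤a
well minimum = a = 6

6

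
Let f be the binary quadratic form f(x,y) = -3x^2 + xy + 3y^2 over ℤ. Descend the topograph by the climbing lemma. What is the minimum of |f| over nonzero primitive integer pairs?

river: ρ → (3,5,-1)
river: ρ → (-1,5,3)
river: ρ → (3,1,-3)
river: ρ → (-3,5,1)
river: ρ → (1,5,-3)
river: ρ → (-3,1,3)
closes: descent 0, river 6
min |a| on river = 1

1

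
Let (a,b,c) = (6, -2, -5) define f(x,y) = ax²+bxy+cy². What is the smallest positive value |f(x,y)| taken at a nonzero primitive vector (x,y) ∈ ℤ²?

descent: ρ → (-5,2,6)  [lands on river]
river: ρ → (6,10,-1)
river: ρ → (-1,10,6)
river: ρ → (6,2,-5)
river: ρ → (-5,8,3)
river: ρ → (3,10,-2)
river: ρ → (-2,10,3)
river: ρ → (3,8,-5)
closes: descent 1, river 8
min |a| on river = 1

1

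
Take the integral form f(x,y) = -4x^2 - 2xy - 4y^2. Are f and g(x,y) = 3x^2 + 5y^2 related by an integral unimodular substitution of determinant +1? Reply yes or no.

D₁ = -60, D₂ = -60
f is negative-definite; reduce −f:
−f: reduced (well bottom): (4,2,4) with a≤c, −a<b≤a
flip sign back: reduced form of f is (-4,-2,-4)
g: reduced (well bottom): (3,0,5) with a≤c, −a<b≤a
reduced forms (-4, -2, -4) vs (3, 0, 5) ⇒ inequivalent

no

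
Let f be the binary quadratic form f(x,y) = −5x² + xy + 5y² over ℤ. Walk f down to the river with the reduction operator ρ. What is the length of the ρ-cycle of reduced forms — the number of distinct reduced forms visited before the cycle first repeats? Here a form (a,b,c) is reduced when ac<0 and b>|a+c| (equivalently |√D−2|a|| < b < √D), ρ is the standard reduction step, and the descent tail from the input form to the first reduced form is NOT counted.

D = 101, ⌊√D⌋ = 10
river: ρ → (5,9,-1)
river: ρ → (-1,9,5)
river: ρ → (5,1,-5)
river: ρ → (-5,9,1)
river: ρ → (1,9,-5)
river: ρ → (-5,1,5)
ρ-cycle length = 6 (tail of 0 descent steps not counted)

6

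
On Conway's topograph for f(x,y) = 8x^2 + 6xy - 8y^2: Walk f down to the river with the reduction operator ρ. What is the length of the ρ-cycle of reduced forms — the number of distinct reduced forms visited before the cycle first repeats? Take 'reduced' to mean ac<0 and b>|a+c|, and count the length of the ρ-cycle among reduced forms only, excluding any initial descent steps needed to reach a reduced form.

D = 292, ⌊√D⌋ = 17
river: ρ → (-8,10,6)
river: ρ → (6,14,-4)
river: ρ → (-4,10,12)
river: ρ → (12,14,-2)
river: ρ → (-2,14,12)
river: ρ → (12,10,-4)
river: ρ → (-4,14,6)
river: ρ → (6,10,-8)
river: ρ → (-8,6,8)
river: ρ → (8,10,-6)
river: ρ → (-6,14,4)
river: ρ → (4,10,-12)
river: ρ → (-12,14,2)
river: ρ → (2,14,-12)
river: ρ → (-12,10,4)
river: ρ → (4,14,-6)
river: ρ → (-6,10,8)
river: ρ → (8,6,-8)
ρ-cycle length = 18 (tail of 0 descent steps not counted)

18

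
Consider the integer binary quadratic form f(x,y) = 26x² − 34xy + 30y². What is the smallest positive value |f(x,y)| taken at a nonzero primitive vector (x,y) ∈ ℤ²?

translate: b→18 (≡-34 mod 52), so (26,-34,30)→(26,18,22)
flip: (26,18,22)→(22,-18,26)
reduced (well bottom): (22,-18,26) with a≤c, −a<b≤a
well minimum = a = 22

22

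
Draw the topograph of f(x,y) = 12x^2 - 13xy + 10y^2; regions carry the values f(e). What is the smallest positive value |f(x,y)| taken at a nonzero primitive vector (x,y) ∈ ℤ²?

translate: b→11 (≡-13 mod 24), so (12,-13,10)→(12,11,9)
flip: (12,11,9)→(9,-11,12)
translate: b→7 (≡-11 mod 18), so (9,-11,12)→(9,7,10)
reduced (well bottom): (9,7,10) with a≤c, −a<b≤a
well minimum = a = 9

9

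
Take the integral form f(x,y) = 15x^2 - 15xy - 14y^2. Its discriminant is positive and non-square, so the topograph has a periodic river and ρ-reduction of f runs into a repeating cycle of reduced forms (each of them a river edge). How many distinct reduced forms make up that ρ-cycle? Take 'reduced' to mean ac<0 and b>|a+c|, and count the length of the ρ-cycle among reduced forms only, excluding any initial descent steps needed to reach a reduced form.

D = 1065, ⌊√D⌋ = 32
descent: ρ → (-14,15,15)  [lands on river]
river: ρ → (15,15,-14)
river: ρ → (-14,13,16)
river: ρ → (16,19,-11)
river: ρ → (-11,25,10)
river: ρ → (10,15,-21)
river: ρ → (-21,27,4)
river: ρ → (4,29,-14)
river: ρ → (-14,27,6)
river: ρ → (6,21,-26)
river: ρ → (-26,31,1)
river: ρ → (1,31,-26)
river: ρ → (-26,21,6)
river: ρ → (6,27,-14)
river: ρ → (-14,29,4)
river: ρ → (4,27,-21)
river: ρ → (-21,15,10)
river: ρ → (10,25,-11)
river: ρ → (-11,19,16)
river: ρ → (16,13,-14)
ρ-cycle length = 20 (tail of 1 descent step not counted)

20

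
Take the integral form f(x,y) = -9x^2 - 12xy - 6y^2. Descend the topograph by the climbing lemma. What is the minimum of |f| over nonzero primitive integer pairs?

translate: b→-6 (≡12 mod 18), so (9,12,6)→(9,-6,3)
flip: (9,-6,3)→(3,6,9)
translate: b→0 (≡6 mod 6), so (3,6,9)→(3,0,6)
reduced (well bottom): (3,0,6) with a≤c, −a<b≤a
well minimum |f| = |-3| = 3 (negative-definite)

3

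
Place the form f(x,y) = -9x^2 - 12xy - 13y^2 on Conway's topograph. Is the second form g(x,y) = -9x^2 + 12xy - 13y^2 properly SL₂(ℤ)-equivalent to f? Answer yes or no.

D₁ = -324, D₂ = -324
f is negative-definite; reduce −f:
−f: translate: b→-6 (≡12 mod 18), so (9,12,13)→(9,-6,10)
−f: reduced (well bottom): (9,-6,10) with a≤c, −a<b≤a
flip sign back: reduced form of f is (-9,6,-10)
g is negative-definite; reduce −g:
−g: translate: b→6 (≡-12 mod 18), so (9,-12,13)→(9,6,10)
−g: reduced (well bottom): (9,6,10) with a≤c, −a<b≤a
flip sign back: reduced form of g is (-9,-6,-10)
reduced forms (-9, 6, -10) vs (-9, -6, -10) ⇒ inequivalent

no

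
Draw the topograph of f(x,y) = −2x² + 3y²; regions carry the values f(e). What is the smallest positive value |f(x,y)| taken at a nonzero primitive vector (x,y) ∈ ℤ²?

descent: ρ → (3,0,-2)
descent: ρ → (-2,4,1)  [lands on river]
river: ρ → (1,4,-2)
closes: descent 2, river 2
min |a| on river = 1

1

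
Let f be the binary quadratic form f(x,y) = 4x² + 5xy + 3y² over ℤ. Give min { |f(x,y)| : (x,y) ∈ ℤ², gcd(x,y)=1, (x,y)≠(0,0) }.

translate: b→-3 (≡5 mod 8), so (4,5,3)→(4,-3,2)
flip: (4,-3,2)→(2,3,4)
translate: b→-1 (≡3 mod 4), so (2,3,4)→(2,-1,3)
reduced (well bottom): (2,-1,3) with a≤c, −a<b≤a
well minimum = a = 2

2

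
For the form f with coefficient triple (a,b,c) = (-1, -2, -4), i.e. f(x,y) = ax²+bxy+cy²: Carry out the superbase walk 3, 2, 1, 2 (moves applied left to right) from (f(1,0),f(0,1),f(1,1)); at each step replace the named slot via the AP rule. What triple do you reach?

start (-1,-4,-7) = (f(1,0),f(0,1),f(1,1))
replace slot 3: 2·((-1)+(-4)) − (-7) = -3 → (-1,-4,-3)
replace slot 2: 2·((-1)+(-3)) − (-4) = -4 → (-1,-4,-3)
replace slot 1: 2·((-4)+(-3)) − (-1) = -13 → (-13,-4,-3)
replace slot 2: 2·((-13)+(-3)) − (-4) = -28 → (-13,-28,-3)

-13,-28,-3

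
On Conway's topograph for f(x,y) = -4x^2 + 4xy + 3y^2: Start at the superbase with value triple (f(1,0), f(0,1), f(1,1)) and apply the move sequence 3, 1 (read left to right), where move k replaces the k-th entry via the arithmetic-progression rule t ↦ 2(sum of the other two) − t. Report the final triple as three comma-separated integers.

start (-4,3,3) = (f(1,0),f(0,1),f(1,1))
replace slot 3: 2·((-4)+3) − 3 = -5 → (-4,3,-5)
replace slot 1: 2·(3+(-5)) − (-4) = 0 → (0,3,-5)

0,3,-5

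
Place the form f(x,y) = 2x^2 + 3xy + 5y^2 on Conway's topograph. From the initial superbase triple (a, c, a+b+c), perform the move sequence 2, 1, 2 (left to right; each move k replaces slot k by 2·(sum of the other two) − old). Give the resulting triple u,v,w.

start (2,5,10) = (f(1,0),f(0,1),f(1,1))
replace slot 2: 2·(2+10) − 5 = 19 → (2,19,10)
replace slot 1: 2·(19+10) − 2 = 56 → (56,19,10)
replace slot 2: 2·(56+10) − 19 = 113 → (56,113,10)

56,113,10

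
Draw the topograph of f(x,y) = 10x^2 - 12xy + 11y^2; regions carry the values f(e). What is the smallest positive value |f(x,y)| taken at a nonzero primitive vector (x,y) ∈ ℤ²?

translate: b→8 (≡-12 mod 20), so (10,-12,11)→(10,8,9)
flip: (10,8,9)→(9,-8,10)
reduced (well bottom): (9,-8,10) with a≤c, −a<b≤a
well minimum = a = 9

9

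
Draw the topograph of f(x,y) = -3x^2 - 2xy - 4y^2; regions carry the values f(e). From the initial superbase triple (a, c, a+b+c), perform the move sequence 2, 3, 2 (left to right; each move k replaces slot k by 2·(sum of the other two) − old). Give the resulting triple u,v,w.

start (-3,-4,-9) = (f(1,0),f(0,1),f(1,1))
replace slot 2: 2·((-3)+(-9)) − (-4) = -20 → (-3,-20,-9)
replace slot 3: 2·((-3)+(-20)) − (-9) = -37 → (-3,-20,-37)
replace slot 2: 2·((-3)+(-37)) − (-20) = -60 → (-3,-60,-37)

-3,-60,-37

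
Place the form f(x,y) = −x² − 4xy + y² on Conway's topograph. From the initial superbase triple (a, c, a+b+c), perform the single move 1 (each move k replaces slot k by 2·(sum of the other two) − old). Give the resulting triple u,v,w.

start (-1,1,-4) = (f(1,0),f(0,1),f(1,1))
replace slot 1: 2·(1+(-4)) − (-1) = -5 → (-5,1,-4)

-5,1,-4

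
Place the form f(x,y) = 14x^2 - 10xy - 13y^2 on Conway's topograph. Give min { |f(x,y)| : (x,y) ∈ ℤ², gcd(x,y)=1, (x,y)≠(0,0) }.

descent: ρ → (-13,10,14)  [lands on river]
river: ρ → (14,18,-9)
river: ρ → (-9,18,14)
river: ρ → (14,10,-13)
river: ρ → (-13,16,11)
river: ρ → (11,28,-1)
river: ρ → (-1,28,11)
river: ρ → (11,16,-13)
closes: descent 1, river 8
min |a| on river = 1

1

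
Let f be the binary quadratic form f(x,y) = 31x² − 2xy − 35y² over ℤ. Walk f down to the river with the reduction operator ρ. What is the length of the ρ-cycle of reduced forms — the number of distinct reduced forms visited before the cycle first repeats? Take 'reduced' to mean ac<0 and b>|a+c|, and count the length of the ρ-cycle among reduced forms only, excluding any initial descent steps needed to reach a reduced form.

D = 4344, ⌊√D⌋ = 65
descent: ρ → (-35,2,31)
descent: ρ → (31,60,-6)  [lands on river]
river: ρ → (-6,60,31)
river: ρ → (31,64,-2)
river: ρ → (-2,64,31)
ρ-cycle length = 4 (tail of 2 descent steps not counted)

4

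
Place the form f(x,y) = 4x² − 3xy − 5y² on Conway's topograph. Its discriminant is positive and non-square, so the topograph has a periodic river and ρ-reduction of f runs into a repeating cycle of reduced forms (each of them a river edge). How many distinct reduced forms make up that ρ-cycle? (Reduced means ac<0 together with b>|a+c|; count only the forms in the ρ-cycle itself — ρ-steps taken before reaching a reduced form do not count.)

D = 89, ⌊√D⌋ = 9
descent: ρ → (-5,3,4)  [lands on river]
river: ρ → (4,5,-4)
river: ρ → (-4,3,5)
river: ρ → (5,7,-2)
river: ρ → (-2,9,1)
river: ρ → (1,9,-2)
river: ρ → (-2,7,5)
river: ρ → (5,3,-4)
river: ρ → (-4,5,4)
river: ρ → (4,3,-5)
river: ρ → (-5,7,2)
river: ρ → (2,9,-1)
river: ρ → (-1,9,2)
river: ρ → (2,7,-5)
ρ-cycle length = 14 (tail of 1 descent step not counted)

14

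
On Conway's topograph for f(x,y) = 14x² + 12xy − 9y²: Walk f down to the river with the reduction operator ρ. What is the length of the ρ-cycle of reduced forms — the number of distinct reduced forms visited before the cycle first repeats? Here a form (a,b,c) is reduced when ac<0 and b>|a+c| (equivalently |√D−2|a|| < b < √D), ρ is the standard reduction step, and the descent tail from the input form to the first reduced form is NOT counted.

D = 648, ⌊√D⌋ = 25
river: ρ → (-9,24,2)
river: ρ → (2,24,-9)
river: ρ → (-9,12,14)
river: ρ → (14,16,-7)
river: ρ → (-7,12,18)
river: ρ → (18,24,-1)
river: ρ → (-1,24,18)
river: ρ → (18,12,-7)
river: ρ → (-7,16,14)
river: ρ → (14,12,-9)
ρ-cycle length = 10 (tail of 0 descent steps not counted)

10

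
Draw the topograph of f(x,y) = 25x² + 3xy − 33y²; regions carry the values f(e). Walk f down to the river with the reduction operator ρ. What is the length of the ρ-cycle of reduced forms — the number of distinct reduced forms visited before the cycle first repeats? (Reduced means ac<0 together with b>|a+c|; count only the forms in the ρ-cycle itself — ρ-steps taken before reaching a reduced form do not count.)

D = 3309, ⌊√D⌋ = 57
descent: ρ → (-33,-3,25)
descent: ρ → (25,53,-5)  [lands on river]
river: ρ → (-5,57,3)
river: ρ → (3,57,-5)
river: ρ → (-5,53,25)
river: ρ → (25,47,-11)
river: ρ → (-11,41,37)
river: ρ → (37,33,-15)
river: ρ → (-15,57,1)
river: ρ → (1,57,-15)
river: ρ → (-15,33,37)
river: ρ → (37,41,-11)
river: ρ → (-11,47,25)
ρ-cycle length = 12 (tail of 2 descent steps not counted)

12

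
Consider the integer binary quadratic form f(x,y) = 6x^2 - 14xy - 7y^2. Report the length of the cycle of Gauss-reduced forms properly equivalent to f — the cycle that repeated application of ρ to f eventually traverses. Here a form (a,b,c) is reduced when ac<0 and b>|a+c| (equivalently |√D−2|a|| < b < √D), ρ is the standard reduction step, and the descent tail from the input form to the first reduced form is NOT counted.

D = 364, ⌊√D⌋ = 19
descent: ρ → (-7,14,6)  [lands on river]
river: ρ → (6,10,-11)
river: ρ → (-11,12,5)
river: ρ → (5,18,-2)
river: ρ → (-2,18,5)
river: ρ → (5,12,-11)
river: ρ → (-11,10,6)
river: ρ → (6,14,-7)
ρ-cycle length = 8 (tail of 1 descent step not counted)

8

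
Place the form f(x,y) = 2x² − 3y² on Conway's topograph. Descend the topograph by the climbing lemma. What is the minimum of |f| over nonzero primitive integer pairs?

descent: ρ → (-3,0,2)
descent: ρ → (2,4,-1)  [lands on river]
river: ρ → (-1,4,2)
closes: descent 2, river 2
min |a| on river = 1

1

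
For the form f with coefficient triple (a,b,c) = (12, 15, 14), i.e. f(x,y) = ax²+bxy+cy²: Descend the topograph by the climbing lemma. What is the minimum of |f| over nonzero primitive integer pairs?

translate: b→-9 (≡15 mod 24), so (12,15,14)→(12,-9,11)
flip: (12,-9,11)→(11,9,12)
reduced (well bottom): (11,9,12) with a≤c, −a<b≤a
well minimum = a = 11

11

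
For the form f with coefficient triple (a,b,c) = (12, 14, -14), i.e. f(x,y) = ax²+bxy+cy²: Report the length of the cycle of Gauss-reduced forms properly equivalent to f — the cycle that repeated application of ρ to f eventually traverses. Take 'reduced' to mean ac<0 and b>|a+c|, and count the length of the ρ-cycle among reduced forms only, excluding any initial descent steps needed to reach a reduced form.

D = 868, ⌊√D⌋ = 29
river: ρ → (-14,14,12)
river: ρ → (12,10,-16)
river: ρ → (-16,22,6)
river: ρ → (6,26,-8)
river: ρ → (-8,22,12)
river: ρ → (12,26,-4)
river: ρ → (-4,22,24)
river: ρ → (24,26,-2)
river: ρ → (-2,26,24)
river: ρ → (24,22,-4)
river: ρ → (-4,26,12)
river: ρ → (12,22,-8)
river: ρ → (-8,26,6)
river: ρ → (6,22,-16)
river: ρ → (-16,10,12)
river: ρ → (12,14,-14)
ρ-cycle length = 16 (tail of 0 descent steps not counted)

16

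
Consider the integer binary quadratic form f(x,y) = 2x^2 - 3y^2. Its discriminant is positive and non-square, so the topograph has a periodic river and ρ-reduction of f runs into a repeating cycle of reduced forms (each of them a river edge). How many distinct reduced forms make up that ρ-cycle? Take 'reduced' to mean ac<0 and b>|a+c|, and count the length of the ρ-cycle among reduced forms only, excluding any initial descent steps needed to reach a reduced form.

D = 24, ⌊√D⌋ = 4
descent: ρ → (-3,0,2)
descent: ρ → (2,4,-1)  [lands on river]
river: ρ → (-1,4,2)
ρ-cycle length = 2 (tail of 2 descent steps not counted)

2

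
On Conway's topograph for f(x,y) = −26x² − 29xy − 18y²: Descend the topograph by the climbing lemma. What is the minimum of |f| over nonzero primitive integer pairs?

translate: b→-23 (≡29 mod 52), so (26,29,18)→(26,-23,15)
flip: (26,-23,15)→(15,23,26)
translate: b→-7 (≡23 mod 30), so (15,23,26)→(15,-7,18)
reduced (well bottom): (15,-7,18) with a≤c, −a<b≤a
well minimum |f| = |-15| = 15 (negative-definite)

15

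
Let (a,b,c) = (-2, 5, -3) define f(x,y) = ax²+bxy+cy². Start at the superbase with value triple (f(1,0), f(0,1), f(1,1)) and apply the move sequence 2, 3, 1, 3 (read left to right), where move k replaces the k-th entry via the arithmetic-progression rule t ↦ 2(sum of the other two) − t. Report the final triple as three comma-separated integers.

start (-2,-3,0) = (f(1,0),f(0,1),f(1,1))
replace slot 2: 2·((-2)+0) − (-3) = -1 → (-2,-1,0)
replace slot 3: 2·((-2)+(-1)) − 0 = -6 → (-2,-1,-6)
replace slot 1: 2·((-1)+(-6)) − (-2) = -12 → (-12,-1,-6)
replace slot 3: 2·((-12)+(-1)) − (-6) = -20 → (-12,-1,-20)

-12,-1,-20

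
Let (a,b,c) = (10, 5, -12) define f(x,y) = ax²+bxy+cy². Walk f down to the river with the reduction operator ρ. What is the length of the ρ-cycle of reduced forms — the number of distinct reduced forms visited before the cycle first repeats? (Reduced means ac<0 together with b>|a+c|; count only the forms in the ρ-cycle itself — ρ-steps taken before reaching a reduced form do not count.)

D = 505, ⌊√D⌋ = 22
river: ρ → (-12,19,3)
river: ρ → (3,17,-18)
river: ρ → (-18,19,2)
river: ρ → (2,21,-8)
river: ρ → (-8,11,12)
river: ρ → (12,13,-7)
river: ρ → (-7,15,10)
river: ρ → (10,5,-12)
ρ-cycle length = 8 (tail of 0 descent steps not counted)

8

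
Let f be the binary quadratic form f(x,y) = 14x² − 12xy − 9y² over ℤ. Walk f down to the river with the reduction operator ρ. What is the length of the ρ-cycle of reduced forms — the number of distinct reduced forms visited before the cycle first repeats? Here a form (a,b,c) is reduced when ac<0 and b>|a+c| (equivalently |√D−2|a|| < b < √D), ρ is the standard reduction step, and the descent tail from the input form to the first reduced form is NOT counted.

D = 648, ⌊√D⌋ = 25
descent: ρ → (-9,12,14)  [lands on river]
river: ρ → (14,16,-7)
river: ρ → (-7,12,18)
river: ρ → (18,24,-1)
river: ρ → (-1,24,18)
river: ρ → (18,12,-7)
river: ρ → (-7,16,14)
river: ρ → (14,12,-9)
river: ρ → (-9,24,2)
river: ρ → (2,24,-9)
ρ-cycle length = 10 (tail of 1 descent step not counted)

10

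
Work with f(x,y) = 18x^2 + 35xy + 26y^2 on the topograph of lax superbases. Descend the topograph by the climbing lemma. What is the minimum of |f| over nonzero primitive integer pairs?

translate: b→-1 (≡35 mod 36), so (18,35,26)→(18,-1,9)
flip: (18,-1,9)→(9,1,18)
reduced (well bottom): (9,1,18) with a≤c, −a<b≤a
well minimum = a = 9

9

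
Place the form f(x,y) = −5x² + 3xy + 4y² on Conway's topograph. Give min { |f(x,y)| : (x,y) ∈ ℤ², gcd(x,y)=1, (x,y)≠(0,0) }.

river: ρ → (4,5,-4)
river: ρ → (-4,3,5)
river: ρ → (5,7,-2)
river: ρ → (-2,9,1)
river: ρ → (1,9,-2)
river: ρ → (-2,7,5)
river: ρ → (5,3,-4)
river: ρ → (-4,5,4)
river: ρ → (4,3,-5)
river: ρ → (-5,7,2)
river: ρ → (2,9,-1)
river: ρ → (-1,9,2)
river: ρ → (2,7,-5)
river: ρ → (-5,3,4)
closes: descent 0, river 14
min |a| on river = 1

1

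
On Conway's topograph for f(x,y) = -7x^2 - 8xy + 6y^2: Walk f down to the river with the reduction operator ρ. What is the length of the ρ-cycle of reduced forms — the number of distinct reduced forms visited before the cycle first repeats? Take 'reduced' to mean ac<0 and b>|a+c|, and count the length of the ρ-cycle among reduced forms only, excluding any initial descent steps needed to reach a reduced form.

D = 232, ⌊√D⌋ = 15
descent: ρ → (6,8,-7)  [lands on river]
river: ρ → (-7,6,7)
river: ρ → (7,8,-6)
river: ρ → (-6,4,9)
river: ρ → (9,14,-1)
river: ρ → (-1,14,9)
river: ρ → (9,4,-6)
river: ρ → (-6,8,7)
river: ρ → (7,6,-7)
river: ρ → (-7,8,6)
river: ρ → (6,4,-9)
river: ρ → (-9,14,1)
river: ρ → (1,14,-9)
river: ρ → (-9,4,6)
ρ-cycle length = 14 (tail of 1 descent step not counted)

14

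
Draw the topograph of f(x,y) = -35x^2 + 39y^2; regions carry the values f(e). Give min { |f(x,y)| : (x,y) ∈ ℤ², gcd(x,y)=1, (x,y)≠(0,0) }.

descent: ρ → (39,0,-35)
descent: ρ → (-35,70,4)  [lands on river]
river: ρ → (4,66,-69)
river: ρ → (-69,72,1)
river: ρ → (1,72,-69)
river: ρ → (-69,66,4)
river: ρ → (4,70,-35)
closes: descent 2, river 6
min |a| on river = 1

1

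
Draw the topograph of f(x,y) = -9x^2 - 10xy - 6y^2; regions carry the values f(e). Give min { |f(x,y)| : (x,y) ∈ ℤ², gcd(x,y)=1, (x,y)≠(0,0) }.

translate: b→-8 (≡10 mod 18), so (9,10,6)→(9,-8,5)
flip: (9,-8,5)→(5,8,9)
translate: b→-2 (≡8 mod 10), so (5,8,9)→(5,-2,6)
reduced (well bottom): (5,-2,6) with a≤c, −a<b≤a
well minimum |f| = |-5| = 5 (negative-definite)

5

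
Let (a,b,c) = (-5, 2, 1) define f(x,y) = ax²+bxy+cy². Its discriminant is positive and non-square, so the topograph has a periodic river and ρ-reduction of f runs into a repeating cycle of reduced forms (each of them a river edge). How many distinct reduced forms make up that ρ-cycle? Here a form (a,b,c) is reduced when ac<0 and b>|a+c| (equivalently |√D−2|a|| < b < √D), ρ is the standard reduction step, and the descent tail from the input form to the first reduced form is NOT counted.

D = 24, ⌊√D⌋ = 4
descent: ρ → (1,4,-2)  [lands on river]
river: ρ → (-2,4,1)
ρ-cycle length = 2 (tail of 1 descent step not counted)

2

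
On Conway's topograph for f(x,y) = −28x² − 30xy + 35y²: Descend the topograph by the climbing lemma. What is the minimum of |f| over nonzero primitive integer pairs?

descent: ρ → (35,30,-28)  [lands on river]
river: ρ → (-28,26,37)
river: ρ → (37,48,-17)
river: ρ → (-17,54,28)
river: ρ → (28,58,-13)
river: ρ → (-13,46,52)
river: ρ → (52,58,-7)
river: ρ → (-7,68,7)
river: ρ → (7,58,-52)
river: ρ → (-52,46,13)
river: ρ → (13,58,-28)
river: ρ → (-28,54,17)
river: ρ → (17,48,-37)
river: ρ → (-37,26,28)
river: ρ → (28,30,-35)
river: ρ → (-35,40,23)
river: ρ → (23,52,-23)
river: ρ → (-23,40,35)
closes: descent 1, river 18
min |a| on river = 7

7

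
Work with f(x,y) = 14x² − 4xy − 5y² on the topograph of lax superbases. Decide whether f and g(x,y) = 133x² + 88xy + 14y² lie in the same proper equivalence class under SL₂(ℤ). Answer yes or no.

D₁ = 296, D₂ = 296
river cycle of f (length 6): (-5, 14, 5), (5, 16, -2), (-2, 16, 5), (5, 14, -5), (-5, 16, 2), (2, 16, -5)
river cycle of g (length 6): (-5, 14, 5), (5, 16, -2), (-2, 16, 5), (5, 14, -5), (-5, 16, 2), (2, 16, -5)
cycles coincide ⇒ equivalent

yes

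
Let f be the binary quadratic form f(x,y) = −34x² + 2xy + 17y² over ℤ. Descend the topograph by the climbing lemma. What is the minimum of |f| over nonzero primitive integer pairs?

descent: ρ → (17,32,-19)  [lands on river]
river: ρ → (-19,44,5)
river: ρ → (5,46,-10)
river: ρ → (-10,34,29)
river: ρ → (29,24,-15)
river: ρ → (-15,36,17)
closes: descent 1, river 6
min |a| on river = 5

5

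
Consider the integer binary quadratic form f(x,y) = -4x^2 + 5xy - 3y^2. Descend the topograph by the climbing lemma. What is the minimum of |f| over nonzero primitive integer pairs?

translate: b→3 (≡-5 mod 8), so (4,-5,3)→(4,3,2)
flip: (4,3,2)→(2,-3,4)
translate: b→1 (≡-3 mod 4), so (2,-3,4)→(2,1,3)
reduced (well bottom): (2,1,3) with a≤c, −a<b≤a
well minimum |f| = |-2| = 2 (negative-definite)

2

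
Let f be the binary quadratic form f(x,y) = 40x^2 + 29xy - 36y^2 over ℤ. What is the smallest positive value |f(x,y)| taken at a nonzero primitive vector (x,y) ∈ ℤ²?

river: ρ → (-36,43,33)
river: ρ → (33,23,-46)
river: ρ → (-46,69,10)
river: ρ → (10,71,-39)
river: ρ → (-39,7,42)
river: ρ → (42,77,-4)
river: ρ → (-4,75,61)
river: ρ → (61,47,-18)
river: ρ → (-18,61,40)
river: ρ → (40,19,-39)
river: ρ → (-39,59,20)
river: ρ → (20,61,-36)
river: ρ → (-36,11,45)
river: ρ → (45,79,-2)
river: ρ → (-2,81,5)
river: ρ → (5,79,-18)
river: ρ → (-18,65,33)
river: ρ → (33,67,-16)
river: ρ → (-16,61,45)
river: ρ → (45,29,-32)
river: ρ → (-32,35,42)
river: ρ → (42,49,-25)
river: ρ → (-25,51,40)
river: ρ → (40,29,-36)
closes: descent 0, river 24
min |a| on river = 2

2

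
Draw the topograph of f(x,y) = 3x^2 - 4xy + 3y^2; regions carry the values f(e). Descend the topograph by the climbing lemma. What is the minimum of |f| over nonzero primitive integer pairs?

translate: b→2 (≡-4 mod 6), so (3,-4,3)→(3,2,2)
flip: (3,2,2)→(2,-2,3)
translate: b→2 (≡-2 mod 4), so (2,-2,3)→(2,2,3)
reduced (well bottom): (2,2,3) with a≤c, −a<b≤a
well minimum = a = 2

2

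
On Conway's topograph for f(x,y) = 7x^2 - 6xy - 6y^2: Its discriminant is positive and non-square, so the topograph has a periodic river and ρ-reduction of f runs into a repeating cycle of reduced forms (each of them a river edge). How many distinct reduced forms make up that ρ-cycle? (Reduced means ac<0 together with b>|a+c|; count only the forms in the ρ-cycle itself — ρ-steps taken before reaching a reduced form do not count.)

D = 204, ⌊√D⌋ = 14
descent: ρ → (-6,6,7)  [lands on river]
river: ρ → (7,8,-5)
river: ρ → (-5,12,3)
river: ρ → (3,12,-5)
river: ρ → (-5,8,7)
river: ρ → (7,6,-6)
ρ-cycle length = 6 (tail of 1 descent step not counted)

6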